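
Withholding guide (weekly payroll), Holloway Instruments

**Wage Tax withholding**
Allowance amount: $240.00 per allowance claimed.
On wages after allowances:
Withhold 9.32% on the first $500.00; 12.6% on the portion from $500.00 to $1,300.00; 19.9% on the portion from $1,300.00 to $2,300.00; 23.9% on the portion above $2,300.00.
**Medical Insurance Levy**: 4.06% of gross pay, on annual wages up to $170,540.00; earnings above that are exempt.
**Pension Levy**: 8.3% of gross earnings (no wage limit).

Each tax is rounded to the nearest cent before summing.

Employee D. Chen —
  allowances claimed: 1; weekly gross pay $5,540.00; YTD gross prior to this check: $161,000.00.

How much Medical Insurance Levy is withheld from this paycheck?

$224.92

Medical Insurance Levy: 4.06% × $5,540.00 = $224.92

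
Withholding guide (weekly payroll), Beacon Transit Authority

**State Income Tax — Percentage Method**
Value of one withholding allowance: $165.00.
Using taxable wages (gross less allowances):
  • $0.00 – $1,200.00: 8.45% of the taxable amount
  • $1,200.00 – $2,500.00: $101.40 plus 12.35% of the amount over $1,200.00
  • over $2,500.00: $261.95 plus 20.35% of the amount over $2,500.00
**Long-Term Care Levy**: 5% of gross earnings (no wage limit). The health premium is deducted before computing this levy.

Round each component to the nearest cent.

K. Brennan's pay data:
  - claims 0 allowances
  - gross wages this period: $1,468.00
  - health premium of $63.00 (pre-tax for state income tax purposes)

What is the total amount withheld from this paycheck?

$196.97

State Income Tax: taxable = $1,468.00 − $63.00 = $1,405.00
  $101.40 + 12.35% × ($1,405.00 − $1,200.00) = $101.40 + 12.35% × $205.00 = $126.72
Long-Term Care Levy: 5% × $1,405.00 = $70.25
Total: $126.72 + $70.25 = $196.97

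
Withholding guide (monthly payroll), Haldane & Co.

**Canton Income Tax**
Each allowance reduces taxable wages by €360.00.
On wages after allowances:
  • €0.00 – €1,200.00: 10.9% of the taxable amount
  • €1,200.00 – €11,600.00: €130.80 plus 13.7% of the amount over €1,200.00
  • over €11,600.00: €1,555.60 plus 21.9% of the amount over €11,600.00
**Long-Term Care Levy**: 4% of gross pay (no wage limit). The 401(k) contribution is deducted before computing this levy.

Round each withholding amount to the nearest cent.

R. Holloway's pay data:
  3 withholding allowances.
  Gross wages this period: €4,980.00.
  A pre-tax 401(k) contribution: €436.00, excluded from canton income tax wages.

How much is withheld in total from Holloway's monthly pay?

€622.73

Canton Income Tax: taxable = €4,980.00 − €436.00 − 3×€360.00 = €3,464.00
  €130.80 + 13.7% × (€3,464.00 − €1,200.00) = €130.80 + 13.7% × €2,264.00 = €440.97
Long-Term Care Levy: 4% × €4,544.00 = €181.76
Total: €440.97 + €181.76 = €622.73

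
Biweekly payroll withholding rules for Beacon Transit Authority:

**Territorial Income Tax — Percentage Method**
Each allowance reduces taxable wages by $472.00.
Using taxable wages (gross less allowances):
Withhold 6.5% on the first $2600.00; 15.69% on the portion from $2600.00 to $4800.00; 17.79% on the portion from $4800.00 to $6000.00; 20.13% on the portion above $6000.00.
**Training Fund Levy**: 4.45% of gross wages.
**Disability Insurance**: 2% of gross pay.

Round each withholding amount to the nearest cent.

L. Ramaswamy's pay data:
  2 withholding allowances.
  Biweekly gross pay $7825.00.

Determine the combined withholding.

$1409.72

Territorial Income Tax: taxable = $7825.00 − 2×$472.00 = $6881.00
  $727.66 + 20.13% × ($6881.00 − $6000.00) = $727.66 + 20.13% × $881.00 = $905.01
Training Fund Levy: 4.45% × $7825.00 = $348.21
Disability Insurance: 2% × $7825.00 = $156.50
Total: $905.01 + $348.21 + $156.50 = $1409.72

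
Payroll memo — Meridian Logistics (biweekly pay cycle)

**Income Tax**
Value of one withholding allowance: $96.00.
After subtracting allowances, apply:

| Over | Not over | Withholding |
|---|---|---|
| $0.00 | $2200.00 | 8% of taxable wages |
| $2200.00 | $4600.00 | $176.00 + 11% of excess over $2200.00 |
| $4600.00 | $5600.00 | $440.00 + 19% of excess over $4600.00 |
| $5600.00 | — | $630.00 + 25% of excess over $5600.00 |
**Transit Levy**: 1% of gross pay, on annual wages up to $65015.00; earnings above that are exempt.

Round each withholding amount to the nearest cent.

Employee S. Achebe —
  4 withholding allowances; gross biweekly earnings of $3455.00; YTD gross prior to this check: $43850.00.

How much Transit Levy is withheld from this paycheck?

$34.55

Transit Levy: 1% × $3455.00 = $34.55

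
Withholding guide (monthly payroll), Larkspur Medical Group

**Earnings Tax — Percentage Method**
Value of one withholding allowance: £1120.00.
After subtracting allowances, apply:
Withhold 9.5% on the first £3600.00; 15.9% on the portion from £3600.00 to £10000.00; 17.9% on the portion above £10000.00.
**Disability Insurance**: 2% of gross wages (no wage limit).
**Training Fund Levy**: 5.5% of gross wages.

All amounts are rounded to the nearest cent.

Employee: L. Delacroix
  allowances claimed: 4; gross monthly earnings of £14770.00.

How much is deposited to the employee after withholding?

Earnings Tax: taxable = £14770.00 − 4×£1120.00 = £10290.00
  £1359.60 + 17.9% × (£10290.00 − £10000.00) = £1359.60 + 17.9% × £290.00 = £1411.51
Disability Insurance: 2% × £14770.00 = £295.40
Training Fund Levy: 5.5% × £14770.00 = £812.35
Total withheld: £1411.51 + £295.40 + £812.35 = £2519.26
Net pay: £14770.00 − £2519.26 = £12250.74

£12250.74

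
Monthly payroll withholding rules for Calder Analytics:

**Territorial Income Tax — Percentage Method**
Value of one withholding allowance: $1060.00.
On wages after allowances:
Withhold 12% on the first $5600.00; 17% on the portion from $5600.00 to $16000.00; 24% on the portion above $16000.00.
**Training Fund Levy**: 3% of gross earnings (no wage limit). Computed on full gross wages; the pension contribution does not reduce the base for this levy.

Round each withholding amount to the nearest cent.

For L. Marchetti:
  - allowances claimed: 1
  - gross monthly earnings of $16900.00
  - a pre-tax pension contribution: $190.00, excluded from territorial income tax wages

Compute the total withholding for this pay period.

$2887.50

Territorial Income Tax: taxable = $16900.00 − $190.00 − 1×$1060.00 = $15650.00
  $672.00 + 17% × ($15650.00 − $5600.00) = $672.00 + 17% × $10050.00 = $2380.50
Training Fund Levy: 3% × $16900.00 = $507.00
Total: $2380.50 + $507.00 = $2887.50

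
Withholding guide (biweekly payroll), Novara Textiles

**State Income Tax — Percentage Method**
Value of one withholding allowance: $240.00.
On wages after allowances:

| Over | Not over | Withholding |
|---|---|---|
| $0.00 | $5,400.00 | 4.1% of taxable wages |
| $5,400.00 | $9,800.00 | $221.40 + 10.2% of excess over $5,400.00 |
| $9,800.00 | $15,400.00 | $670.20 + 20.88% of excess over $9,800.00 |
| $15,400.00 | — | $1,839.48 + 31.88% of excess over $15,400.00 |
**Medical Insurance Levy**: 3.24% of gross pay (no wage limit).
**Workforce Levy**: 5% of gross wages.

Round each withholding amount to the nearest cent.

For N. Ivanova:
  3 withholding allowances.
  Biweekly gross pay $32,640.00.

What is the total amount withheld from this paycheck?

State Income Tax: taxable = $32,640.00 − 3×$240.00 = $31,920.00
  $1,839.48 + 31.88% × ($31,920.00 − $15,400.00) = $1,839.48 + 31.88% × $16,520.00 = $7,106.06
Medical Insurance Levy: 3.24% × $32,640.00 = $1,057.54
Workforce Levy: 5% × $32,640.00 = $1,632.00
Total: $7,106.06 + $1,057.54 + $1,632.00 = $9,795.60

$9,795.60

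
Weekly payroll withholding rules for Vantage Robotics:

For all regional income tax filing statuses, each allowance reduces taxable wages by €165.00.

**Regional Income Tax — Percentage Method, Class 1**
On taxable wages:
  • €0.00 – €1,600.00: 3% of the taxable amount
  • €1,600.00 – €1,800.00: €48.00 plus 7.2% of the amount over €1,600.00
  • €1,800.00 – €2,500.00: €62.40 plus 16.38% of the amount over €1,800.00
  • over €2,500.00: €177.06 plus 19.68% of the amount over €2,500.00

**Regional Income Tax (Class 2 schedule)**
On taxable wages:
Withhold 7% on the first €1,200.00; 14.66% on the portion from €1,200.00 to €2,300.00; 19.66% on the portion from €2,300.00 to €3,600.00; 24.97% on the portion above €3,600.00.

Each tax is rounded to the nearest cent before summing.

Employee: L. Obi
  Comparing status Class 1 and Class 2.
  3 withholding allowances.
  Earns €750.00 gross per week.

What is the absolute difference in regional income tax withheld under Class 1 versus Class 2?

€10.20

Regional Income Tax (Class 1): taxable = €750.00 − 3×€165.00 = €255.00
  3% × €255.00 = €7.65
Regional Income Tax (Class 2): taxable = €750.00 − 3×€165.00 = €255.00
  7% × €255.00 = €17.85
Difference: |€7.65 − €17.85| = €10.20 (higher under Class 2)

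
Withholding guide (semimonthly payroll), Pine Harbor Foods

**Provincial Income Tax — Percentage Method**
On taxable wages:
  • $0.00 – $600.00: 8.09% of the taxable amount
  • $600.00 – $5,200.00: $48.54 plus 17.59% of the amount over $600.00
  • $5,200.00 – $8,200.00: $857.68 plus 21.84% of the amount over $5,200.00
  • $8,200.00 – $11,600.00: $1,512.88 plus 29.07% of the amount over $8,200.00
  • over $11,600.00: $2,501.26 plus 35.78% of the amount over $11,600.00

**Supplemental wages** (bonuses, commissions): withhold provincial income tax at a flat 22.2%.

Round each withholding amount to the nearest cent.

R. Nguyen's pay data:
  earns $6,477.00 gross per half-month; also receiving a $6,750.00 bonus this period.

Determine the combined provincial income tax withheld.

Provincial Income Tax: taxable = $6,477.00
  $857.68 + 21.84% × ($6,477.00 − $5,200.00) = $857.68 + 21.84% × $1,277.00 = $1,136.58
Supplemental (22.2% flat on bonus): 22.2% × $6,750.00 = $1,498.50
Total provincial income tax: $1,136.58 + $1,498.50 = $2,635.08

$2,635.08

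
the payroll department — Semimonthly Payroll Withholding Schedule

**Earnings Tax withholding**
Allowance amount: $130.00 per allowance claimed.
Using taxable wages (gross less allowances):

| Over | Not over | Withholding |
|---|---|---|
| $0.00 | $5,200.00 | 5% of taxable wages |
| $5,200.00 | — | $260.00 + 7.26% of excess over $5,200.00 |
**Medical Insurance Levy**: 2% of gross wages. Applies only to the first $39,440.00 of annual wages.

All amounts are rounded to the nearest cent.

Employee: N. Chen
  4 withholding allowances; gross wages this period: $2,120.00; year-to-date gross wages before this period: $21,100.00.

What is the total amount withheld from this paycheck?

$122.40

Earnings Tax: taxable = $2,120.00 − 4×$130.00 = $1,600.00
  5% × $1,600.00 = $80.00
Medical Insurance Levy: 2% × $2,120.00 = $42.40
Total: $80.00 + $42.40 = $122.40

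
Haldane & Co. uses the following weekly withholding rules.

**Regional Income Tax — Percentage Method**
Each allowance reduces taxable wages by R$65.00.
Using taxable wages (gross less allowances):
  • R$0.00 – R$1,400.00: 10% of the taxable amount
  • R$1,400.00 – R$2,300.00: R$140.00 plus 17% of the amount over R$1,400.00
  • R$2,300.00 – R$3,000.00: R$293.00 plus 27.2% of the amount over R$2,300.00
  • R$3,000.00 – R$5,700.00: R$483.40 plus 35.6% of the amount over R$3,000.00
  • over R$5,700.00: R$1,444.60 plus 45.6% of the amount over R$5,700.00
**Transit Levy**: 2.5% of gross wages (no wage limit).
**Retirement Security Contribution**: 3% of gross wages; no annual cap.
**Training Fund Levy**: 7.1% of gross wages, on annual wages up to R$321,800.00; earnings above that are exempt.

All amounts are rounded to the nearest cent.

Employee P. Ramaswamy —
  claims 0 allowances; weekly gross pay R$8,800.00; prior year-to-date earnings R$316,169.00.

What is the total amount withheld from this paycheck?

R$3,742.00

Regional Income Tax: taxable = R$8,800.00
  R$1,444.60 + 45.6% × (R$8,800.00 − R$5,700.00) = R$1,444.60 + 45.6% × R$3,100.00 = R$2,858.20
Transit Levy: 2.5% × R$8,800.00 = R$220.00
Retirement Security Contribution: 3% × R$8,800.00 = R$264.00
Training Fund Levy: cap R$321,800.00 − YTD R$316,169.00 = R$5,631.00 subject; 7.1% × R$5,631.00 = R$399.80
Total: R$2,858.20 + R$220.00 + R$264.00 + R$399.80 = R$3,742.00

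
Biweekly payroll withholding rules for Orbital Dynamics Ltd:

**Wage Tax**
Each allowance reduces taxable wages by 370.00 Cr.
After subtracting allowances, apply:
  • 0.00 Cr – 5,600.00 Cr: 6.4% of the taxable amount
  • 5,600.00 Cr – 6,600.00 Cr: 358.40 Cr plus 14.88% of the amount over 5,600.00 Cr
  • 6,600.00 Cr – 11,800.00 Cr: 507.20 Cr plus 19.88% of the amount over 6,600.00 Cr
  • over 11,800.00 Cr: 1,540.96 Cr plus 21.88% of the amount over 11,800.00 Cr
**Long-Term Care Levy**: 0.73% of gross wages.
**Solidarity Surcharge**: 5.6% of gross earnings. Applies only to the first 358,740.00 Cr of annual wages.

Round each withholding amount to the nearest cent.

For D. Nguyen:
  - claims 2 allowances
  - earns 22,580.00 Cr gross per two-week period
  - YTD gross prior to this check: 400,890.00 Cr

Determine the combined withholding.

Wage Tax: taxable = 22,580.00 Cr − 2×370.00 Cr = 21,840.00 Cr
  1,540.96 Cr + 21.88% × (21,840.00 Cr − 11,800.00 Cr) = 1,540.96 Cr + 21.88% × 10,040.00 Cr = 3,737.71 Cr
Long-Term Care Levy: 0.73% × 22,580.00 Cr = 164.83 Cr
Solidarity Surcharge: YTD 400,890.00 Cr ≥ cap 358,740.00 Cr → 0.00 Cr
Total: 3,737.71 Cr + 164.83 Cr + 0.00 Cr = 3,902.54 Cr

3,902.54 Cr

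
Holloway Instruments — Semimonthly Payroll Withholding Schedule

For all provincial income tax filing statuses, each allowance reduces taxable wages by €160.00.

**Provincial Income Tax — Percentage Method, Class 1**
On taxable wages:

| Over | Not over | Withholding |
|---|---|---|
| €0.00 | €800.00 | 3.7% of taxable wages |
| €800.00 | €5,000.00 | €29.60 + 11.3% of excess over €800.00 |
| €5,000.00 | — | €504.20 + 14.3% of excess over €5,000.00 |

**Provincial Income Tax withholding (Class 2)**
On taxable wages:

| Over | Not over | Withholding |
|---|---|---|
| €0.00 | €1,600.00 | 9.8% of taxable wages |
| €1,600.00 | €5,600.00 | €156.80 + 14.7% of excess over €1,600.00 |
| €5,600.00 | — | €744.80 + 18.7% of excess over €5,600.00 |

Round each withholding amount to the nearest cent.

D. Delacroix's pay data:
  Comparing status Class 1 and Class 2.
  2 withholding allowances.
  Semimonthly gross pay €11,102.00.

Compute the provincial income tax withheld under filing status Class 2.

Provincial Income Tax (Class 2): taxable = €11,102.00 − 2×€160.00 = €10,782.00
  €744.80 + 18.7% × (€10,782.00 − €5,600.00) = €744.80 + 18.7% × €5,182.00 = €1,713.83

€1,713.83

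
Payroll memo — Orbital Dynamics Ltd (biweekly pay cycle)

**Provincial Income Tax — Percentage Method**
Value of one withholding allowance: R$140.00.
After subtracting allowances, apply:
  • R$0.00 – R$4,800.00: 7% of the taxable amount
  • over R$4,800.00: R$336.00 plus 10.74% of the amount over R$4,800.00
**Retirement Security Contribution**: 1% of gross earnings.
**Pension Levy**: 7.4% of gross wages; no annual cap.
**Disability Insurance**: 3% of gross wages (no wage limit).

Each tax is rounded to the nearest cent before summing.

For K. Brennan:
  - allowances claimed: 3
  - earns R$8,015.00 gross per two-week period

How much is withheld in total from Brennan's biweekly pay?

Provincial Income Tax: taxable = R$8,015.00 − 3×R$140.00 = R$7,595.00
  R$336.00 + 10.74% × (R$7,595.00 − R$4,800.00) = R$336.00 + 10.74% × R$2,795.00 = R$636.18
Retirement Security Contribution: 1% × R$8,015.00 = R$80.15
Pension Levy: 7.4% × R$8,015.00 = R$593.11
Disability Insurance: 3% × R$8,015.00 = R$240.45
Total: R$636.18 + R$80.15 + R$593.11 + R$240.45 = R$1,549.89

R$1,549.89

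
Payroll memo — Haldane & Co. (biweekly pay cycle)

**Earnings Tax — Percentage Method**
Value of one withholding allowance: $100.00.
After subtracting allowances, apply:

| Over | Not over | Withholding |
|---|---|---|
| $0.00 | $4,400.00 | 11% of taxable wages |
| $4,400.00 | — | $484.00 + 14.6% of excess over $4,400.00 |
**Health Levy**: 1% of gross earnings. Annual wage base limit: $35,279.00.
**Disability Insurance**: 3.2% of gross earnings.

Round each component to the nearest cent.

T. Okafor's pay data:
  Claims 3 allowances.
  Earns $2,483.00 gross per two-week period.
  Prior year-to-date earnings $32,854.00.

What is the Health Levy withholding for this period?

Health Levy: cap $35,279.00 − YTD $32,854.00 = $2,425.00 subject; 1% × $2,425.00 = $24.25

$24.25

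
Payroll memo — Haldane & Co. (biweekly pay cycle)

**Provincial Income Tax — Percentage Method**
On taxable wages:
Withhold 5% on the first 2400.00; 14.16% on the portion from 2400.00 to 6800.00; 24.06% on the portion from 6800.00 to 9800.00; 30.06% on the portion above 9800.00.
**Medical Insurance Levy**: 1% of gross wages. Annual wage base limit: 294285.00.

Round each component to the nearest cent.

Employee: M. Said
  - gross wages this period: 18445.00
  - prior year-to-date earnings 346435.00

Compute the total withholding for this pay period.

Provincial Income Tax: taxable = 18445.00
  1464.84 + 30.06% × (18445.00 − 9800.00) = 1464.84 + 30.06% × 8645.00 = 4063.53
Medical Insurance Levy: YTD 346435.00 ≥ cap 294285.00 → 0.00
Total: 4063.53 + 0.00 = 4063.53

4063.53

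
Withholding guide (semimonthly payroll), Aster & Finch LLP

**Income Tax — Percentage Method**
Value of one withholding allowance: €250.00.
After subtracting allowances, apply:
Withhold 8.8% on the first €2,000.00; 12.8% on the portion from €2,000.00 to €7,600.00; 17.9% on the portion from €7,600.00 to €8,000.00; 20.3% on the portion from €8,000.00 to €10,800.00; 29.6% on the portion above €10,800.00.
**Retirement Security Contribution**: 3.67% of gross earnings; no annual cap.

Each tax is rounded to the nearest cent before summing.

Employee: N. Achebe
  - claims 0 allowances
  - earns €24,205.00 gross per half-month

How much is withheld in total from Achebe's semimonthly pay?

Income Tax: taxable = €24,205.00
  €1,532.80 + 29.6% × (€24,205.00 − €10,800.00) = €1,532.80 + 29.6% × €13,405.00 = €5,500.68
Retirement Security Contribution: 3.67% × €24,205.00 = €888.32
Total: €5,500.68 + €888.32 = €6,389.00

€6,389.00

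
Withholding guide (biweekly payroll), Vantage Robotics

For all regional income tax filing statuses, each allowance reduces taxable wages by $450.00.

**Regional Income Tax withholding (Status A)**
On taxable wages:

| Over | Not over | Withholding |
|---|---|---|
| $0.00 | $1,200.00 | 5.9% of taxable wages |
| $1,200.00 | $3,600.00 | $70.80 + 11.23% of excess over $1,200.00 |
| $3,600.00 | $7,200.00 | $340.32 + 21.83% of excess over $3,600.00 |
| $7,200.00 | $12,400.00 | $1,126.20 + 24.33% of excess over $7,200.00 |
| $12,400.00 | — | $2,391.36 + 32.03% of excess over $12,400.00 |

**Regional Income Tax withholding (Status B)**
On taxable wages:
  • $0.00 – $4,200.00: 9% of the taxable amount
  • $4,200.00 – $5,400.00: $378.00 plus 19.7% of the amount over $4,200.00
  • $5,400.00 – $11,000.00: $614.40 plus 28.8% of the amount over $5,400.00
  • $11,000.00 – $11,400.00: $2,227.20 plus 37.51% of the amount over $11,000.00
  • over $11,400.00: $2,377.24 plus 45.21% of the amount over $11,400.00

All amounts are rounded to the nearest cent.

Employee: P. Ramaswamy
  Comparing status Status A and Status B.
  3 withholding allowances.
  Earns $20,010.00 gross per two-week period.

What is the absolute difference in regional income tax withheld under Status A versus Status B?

$1,263.05

Regional Income Tax (Status A): taxable = $20,010.00 − 3×$450.00 = $18,660.00
  $2,391.36 + 32.03% × ($18,660.00 − $12,400.00) = $2,391.36 + 32.03% × $6,260.00 = $4,396.44
Regional Income Tax (Status B): taxable = $20,010.00 − 3×$450.00 = $18,660.00
  $2,377.24 + 45.21% × ($18,660.00 − $11,400.00) = $2,377.24 + 45.21% × $7,260.00 = $5,659.49
Difference: |$4,396.44 − $5,659.49| = $1,263.05 (higher under Status B)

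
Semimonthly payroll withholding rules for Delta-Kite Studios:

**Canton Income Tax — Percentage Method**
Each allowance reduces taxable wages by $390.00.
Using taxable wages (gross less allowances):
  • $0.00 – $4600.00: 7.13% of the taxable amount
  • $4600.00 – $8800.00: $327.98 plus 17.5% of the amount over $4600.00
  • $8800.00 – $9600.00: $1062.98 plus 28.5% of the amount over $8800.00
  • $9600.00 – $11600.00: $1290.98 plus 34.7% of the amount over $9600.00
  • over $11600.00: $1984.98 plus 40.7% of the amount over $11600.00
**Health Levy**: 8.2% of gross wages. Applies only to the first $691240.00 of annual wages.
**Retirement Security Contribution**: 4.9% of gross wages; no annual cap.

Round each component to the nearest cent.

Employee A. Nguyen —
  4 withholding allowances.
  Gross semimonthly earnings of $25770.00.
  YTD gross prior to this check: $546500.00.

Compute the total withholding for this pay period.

Canton Income Tax: taxable = $25770.00 − 4×$390.00 = $24210.00
  $1984.98 + 40.7% × ($24210.00 − $11600.00) = $1984.98 + 40.7% × $12610.00 = $7117.25
Health Levy: 8.2% × $25770.00 = $2113.14
Retirement Security Contribution: 4.9% × $25770.00 = $1262.73
Total: $7117.25 + $2113.14 + $1262.73 = $10493.12

$10493.12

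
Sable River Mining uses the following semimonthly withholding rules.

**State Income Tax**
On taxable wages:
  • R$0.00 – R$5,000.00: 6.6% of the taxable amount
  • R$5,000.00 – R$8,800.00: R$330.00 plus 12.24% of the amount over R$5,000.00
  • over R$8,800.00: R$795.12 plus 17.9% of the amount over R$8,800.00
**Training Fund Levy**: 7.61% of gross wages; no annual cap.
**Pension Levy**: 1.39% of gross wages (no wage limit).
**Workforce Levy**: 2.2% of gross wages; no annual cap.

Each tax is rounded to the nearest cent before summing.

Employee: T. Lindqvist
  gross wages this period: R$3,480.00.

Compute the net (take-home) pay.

State Income Tax: taxable = R$3,480.00
  6.6% × R$3,480.00 = R$229.68
Training Fund Levy: 7.61% × R$3,480.00 = R$264.83
Pension Levy: 1.39% × R$3,480.00 = R$48.37
Workforce Levy: 2.2% × R$3,480.00 = R$76.56
Total withheld: R$229.68 + R$264.83 + R$48.37 + R$76.56 = R$619.44
Net pay: R$3,480.00 − R$619.44 = R$2,860.56

R$2,860.56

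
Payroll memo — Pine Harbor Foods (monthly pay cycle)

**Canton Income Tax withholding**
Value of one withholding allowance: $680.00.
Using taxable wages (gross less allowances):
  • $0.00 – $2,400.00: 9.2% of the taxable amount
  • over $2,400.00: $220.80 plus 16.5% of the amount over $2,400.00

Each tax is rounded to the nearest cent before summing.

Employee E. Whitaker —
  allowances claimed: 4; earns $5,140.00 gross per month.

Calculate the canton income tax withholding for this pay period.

Canton Income Tax: taxable = $5,140.00 − 4×$680.00 = $2,420.00
  $220.80 + 16.5% × ($2,420.00 − $2,400.00) = $220.80 + 16.5% × $20.00 = $224.10

$224.10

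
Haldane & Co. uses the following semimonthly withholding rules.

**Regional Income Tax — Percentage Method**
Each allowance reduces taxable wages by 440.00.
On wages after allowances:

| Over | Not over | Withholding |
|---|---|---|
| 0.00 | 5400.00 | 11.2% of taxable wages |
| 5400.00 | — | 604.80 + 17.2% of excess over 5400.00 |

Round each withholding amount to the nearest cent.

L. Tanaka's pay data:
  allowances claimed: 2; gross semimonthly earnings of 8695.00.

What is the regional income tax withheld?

Regional Income Tax: taxable = 8695.00 − 2×440.00 = 7815.00
  604.80 + 17.2% × (7815.00 − 5400.00) = 604.80 + 17.2% × 2415.00 = 1020.18

1020.18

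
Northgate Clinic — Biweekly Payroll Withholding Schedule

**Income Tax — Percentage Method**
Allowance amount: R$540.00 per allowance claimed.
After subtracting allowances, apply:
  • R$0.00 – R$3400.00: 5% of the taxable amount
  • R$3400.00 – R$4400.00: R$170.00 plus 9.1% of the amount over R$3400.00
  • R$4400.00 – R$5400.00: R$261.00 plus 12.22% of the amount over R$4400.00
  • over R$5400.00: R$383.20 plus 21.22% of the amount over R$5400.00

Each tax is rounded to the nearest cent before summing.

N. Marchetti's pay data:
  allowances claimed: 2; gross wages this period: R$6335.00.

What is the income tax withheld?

Income Tax: taxable = R$6335.00 − 2×R$540.00 = R$5255.00
  R$261.00 + 12.22% × (R$5255.00 − R$4400.00) = R$261.00 + 12.22% × R$855.00 = R$365.48

R$365.48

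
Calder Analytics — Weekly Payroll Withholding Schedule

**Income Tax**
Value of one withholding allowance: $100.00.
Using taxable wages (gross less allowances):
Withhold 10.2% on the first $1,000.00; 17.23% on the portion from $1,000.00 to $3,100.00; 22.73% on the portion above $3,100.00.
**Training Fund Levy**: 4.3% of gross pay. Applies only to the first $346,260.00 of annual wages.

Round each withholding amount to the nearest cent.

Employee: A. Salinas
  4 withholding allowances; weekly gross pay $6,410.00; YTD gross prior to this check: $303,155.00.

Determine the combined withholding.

Income Tax: taxable = $6,410.00 − 4×$100.00 = $6,010.00
  $463.83 + 22.73% × ($6,010.00 − $3,100.00) = $463.83 + 22.73% × $2,910.00 = $1,125.27
Training Fund Levy: 4.3% × $6,410.00 = $275.63
Total: $1,125.27 + $275.63 = $1,400.90

$1,400.90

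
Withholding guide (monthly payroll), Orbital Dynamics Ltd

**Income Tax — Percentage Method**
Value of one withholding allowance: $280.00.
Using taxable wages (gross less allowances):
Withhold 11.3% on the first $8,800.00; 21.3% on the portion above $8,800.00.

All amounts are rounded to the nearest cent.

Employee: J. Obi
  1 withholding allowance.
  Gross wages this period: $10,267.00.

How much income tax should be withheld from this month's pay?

$1,247.23

Income Tax: taxable = $10,267.00 − 1×$280.00 = $9,987.00
  $994.40 + 21.3% × ($9,987.00 − $8,800.00) = $994.40 + 21.3% × $1,187.00 = $1,247.23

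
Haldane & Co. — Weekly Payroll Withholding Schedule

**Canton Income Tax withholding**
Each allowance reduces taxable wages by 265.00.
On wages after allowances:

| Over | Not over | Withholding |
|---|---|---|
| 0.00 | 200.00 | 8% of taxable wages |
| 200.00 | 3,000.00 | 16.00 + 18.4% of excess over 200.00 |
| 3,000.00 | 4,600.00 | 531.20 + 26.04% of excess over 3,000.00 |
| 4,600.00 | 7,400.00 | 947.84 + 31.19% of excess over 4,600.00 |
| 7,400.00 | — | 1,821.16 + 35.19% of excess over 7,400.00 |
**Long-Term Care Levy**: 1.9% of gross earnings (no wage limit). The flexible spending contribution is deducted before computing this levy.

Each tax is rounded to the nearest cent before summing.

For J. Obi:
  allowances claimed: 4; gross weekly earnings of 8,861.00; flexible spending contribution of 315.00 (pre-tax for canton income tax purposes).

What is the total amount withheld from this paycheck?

2,013.79

Canton Income Tax: taxable = 8,861.00 − 315.00 − 4×265.00 = 7,486.00
  1,821.16 + 35.19% × (7,486.00 − 7,400.00) = 1,821.16 + 35.19% × 86.00 = 1,851.42
Long-Term Care Levy: 1.9% × 8,546.00 = 162.37
Total: 1,851.42 + 162.37 = 2,013.79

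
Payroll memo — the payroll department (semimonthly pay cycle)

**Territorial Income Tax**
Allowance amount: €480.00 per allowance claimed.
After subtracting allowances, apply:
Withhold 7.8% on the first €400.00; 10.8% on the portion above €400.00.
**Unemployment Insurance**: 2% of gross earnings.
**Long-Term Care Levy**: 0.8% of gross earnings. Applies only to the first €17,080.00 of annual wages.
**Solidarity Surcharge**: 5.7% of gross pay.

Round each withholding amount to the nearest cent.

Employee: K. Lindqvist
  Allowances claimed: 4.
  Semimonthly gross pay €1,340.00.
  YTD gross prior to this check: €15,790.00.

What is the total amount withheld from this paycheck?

€113.50

Territorial Income Tax: taxable = €1,340.00 − 4×€480.00 = €-580.00
  Taxable ≤ 0 → €0.00
Unemployment Insurance: 2% × €1,340.00 = €26.80
Long-Term Care Levy: cap €17,080.00 − YTD €15,790.00 = €1,290.00 subject; 0.8% × €1,290.00 = €10.32
Solidarity Surcharge: 5.7% × €1,340.00 = €76.38
Total: €0.00 + €26.80 + €10.32 + €76.38 = €113.50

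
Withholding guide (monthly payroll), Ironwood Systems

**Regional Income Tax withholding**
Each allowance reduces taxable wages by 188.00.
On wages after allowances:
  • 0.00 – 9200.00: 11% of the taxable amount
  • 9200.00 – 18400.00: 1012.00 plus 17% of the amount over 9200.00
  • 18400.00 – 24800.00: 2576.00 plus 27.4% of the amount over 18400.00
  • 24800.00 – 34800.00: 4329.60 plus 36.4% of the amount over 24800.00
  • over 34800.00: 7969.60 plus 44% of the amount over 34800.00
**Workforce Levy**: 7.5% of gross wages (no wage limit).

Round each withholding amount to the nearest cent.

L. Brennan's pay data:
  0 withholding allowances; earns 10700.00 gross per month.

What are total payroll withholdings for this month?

Regional Income Tax: taxable = 10700.00
  1012.00 + 17% × (10700.00 − 9200.00) = 1012.00 + 17% × 1500.00 = 1267.00
Workforce Levy: 7.5% × 10700.00 = 802.50
Total: 1267.00 + 802.50 = 2069.50

2069.50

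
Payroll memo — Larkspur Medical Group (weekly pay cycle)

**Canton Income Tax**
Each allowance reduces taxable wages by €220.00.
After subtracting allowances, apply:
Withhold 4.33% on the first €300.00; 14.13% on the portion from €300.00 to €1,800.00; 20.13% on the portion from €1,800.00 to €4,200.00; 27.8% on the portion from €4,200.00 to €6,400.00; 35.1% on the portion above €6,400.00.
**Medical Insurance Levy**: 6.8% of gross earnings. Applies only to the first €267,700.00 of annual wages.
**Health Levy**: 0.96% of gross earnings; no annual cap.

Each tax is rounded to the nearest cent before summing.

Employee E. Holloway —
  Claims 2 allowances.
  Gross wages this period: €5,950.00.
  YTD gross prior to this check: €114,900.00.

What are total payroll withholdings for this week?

€1,533.96

Canton Income Tax: taxable = €5,950.00 − 2×€220.00 = €5,510.00
  €708.06 + 27.8% × (€5,510.00 − €4,200.00) = €708.06 + 27.8% × €1,310.00 = €1,072.24
Medical Insurance Levy: 6.8% × €5,950.00 = €404.60
Health Levy: 0.96% × €5,950.00 = €57.12
Total: €1,072.24 + €404.60 + €57.12 = €1,533.96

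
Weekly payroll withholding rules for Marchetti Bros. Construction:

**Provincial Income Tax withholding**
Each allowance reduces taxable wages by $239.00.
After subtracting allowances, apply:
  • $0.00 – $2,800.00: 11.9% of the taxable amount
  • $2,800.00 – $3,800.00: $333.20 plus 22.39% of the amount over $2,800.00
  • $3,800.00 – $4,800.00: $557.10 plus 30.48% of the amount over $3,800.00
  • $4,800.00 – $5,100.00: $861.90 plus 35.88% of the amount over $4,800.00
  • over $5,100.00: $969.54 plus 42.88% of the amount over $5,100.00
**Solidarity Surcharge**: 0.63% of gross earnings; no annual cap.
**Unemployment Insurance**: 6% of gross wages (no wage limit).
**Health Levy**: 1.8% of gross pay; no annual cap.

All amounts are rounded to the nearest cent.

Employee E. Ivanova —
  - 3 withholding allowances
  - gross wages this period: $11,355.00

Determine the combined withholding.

$4,301.46

Provincial Income Tax: taxable = $11,355.00 − 3×$239.00 = $10,638.00
  $969.54 + 42.88% × ($10,638.00 − $5,100.00) = $969.54 + 42.88% × $5,538.00 = $3,344.23
Solidarity Surcharge: 0.63% × $11,355.00 = $71.54
Unemployment Insurance: 6% × $11,355.00 = $681.30
Health Levy: 1.8% × $11,355.00 = $204.39
Total: $3,344.23 + $71.54 + $681.30 + $204.39 = $4,301.46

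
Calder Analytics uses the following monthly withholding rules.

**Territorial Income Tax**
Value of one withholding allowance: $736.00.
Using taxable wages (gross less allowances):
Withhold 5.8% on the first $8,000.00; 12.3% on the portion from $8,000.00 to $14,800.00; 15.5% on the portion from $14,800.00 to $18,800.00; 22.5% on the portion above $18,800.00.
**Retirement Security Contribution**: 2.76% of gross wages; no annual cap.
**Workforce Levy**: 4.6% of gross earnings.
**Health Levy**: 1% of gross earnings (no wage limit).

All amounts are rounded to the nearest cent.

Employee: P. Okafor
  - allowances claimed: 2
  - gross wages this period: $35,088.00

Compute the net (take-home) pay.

Territorial Income Tax: taxable = $35,088.00 − 2×$736.00 = $33,616.00
  $1,920.40 + 22.5% × ($33,616.00 − $18,800.00) = $1,920.40 + 22.5% × $14,816.00 = $5,254.00
Retirement Security Contribution: 2.76% × $35,088.00 = $968.43
Workforce Levy: 4.6% × $35,088.00 = $1,614.05
Health Levy: 1% × $35,088.00 = $350.88
Total withheld: $5,254.00 + $968.43 + $1,614.05 + $350.88 = $8,187.36
Net pay: $35,088.00 − $8,187.36 = $26,900.64

$26,900.64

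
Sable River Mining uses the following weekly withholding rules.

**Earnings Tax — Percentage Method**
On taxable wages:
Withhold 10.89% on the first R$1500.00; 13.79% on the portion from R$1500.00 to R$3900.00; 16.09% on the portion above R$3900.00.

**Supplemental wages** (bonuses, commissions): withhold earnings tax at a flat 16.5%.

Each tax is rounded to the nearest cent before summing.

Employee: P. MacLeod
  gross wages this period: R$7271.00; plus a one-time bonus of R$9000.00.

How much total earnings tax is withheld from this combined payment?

Earnings Tax: taxable = R$7271.00
  R$494.31 + 16.09% × (R$7271.00 − R$3900.00) = R$494.31 + 16.09% × R$3371.00 = R$1036.70
Supplemental (16.5% flat on bonus): 16.5% × R$9000.00 = R$1485.00
Total earnings tax: R$1036.70 + R$1485.00 = R$2521.70

R$2521.70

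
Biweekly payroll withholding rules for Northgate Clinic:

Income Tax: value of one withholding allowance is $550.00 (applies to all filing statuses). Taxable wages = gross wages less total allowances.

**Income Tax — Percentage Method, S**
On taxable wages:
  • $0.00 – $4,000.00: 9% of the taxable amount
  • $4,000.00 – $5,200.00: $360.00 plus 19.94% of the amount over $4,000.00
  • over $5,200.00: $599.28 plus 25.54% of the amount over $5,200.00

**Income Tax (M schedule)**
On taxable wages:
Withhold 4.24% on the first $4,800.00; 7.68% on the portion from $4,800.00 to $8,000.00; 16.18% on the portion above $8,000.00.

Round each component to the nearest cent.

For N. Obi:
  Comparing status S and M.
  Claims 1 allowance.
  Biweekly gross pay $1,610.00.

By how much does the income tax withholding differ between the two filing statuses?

Income Tax (S): taxable = $1,610.00 − 1×$550.00 = $1,060.00
  9% × $1,060.00 = $95.40
Income Tax (M): taxable = $1,610.00 − 1×$550.00 = $1,060.00
  4.24% × $1,060.00 = $44.94
Difference: |$95.40 − $44.94| = $50.46 (higher under S)

$50.46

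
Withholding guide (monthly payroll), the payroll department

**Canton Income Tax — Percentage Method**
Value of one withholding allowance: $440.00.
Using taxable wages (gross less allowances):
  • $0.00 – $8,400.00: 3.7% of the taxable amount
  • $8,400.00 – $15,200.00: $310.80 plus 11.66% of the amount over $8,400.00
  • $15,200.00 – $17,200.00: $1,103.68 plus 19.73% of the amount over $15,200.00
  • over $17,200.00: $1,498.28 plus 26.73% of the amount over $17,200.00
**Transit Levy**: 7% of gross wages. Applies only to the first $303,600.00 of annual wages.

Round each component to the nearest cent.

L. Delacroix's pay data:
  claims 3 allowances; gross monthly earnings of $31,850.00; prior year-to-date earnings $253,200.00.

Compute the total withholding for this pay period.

$7,290.89

Canton Income Tax: taxable = $31,850.00 − 3×$440.00 = $30,530.00
  $1,498.28 + 26.73% × ($30,530.00 − $17,200.00) = $1,498.28 + 26.73% × $13,330.00 = $5,061.39
Transit Levy: 7% × $31,850.00 = $2,229.50
Total: $5,061.39 + $2,229.50 = $7,290.89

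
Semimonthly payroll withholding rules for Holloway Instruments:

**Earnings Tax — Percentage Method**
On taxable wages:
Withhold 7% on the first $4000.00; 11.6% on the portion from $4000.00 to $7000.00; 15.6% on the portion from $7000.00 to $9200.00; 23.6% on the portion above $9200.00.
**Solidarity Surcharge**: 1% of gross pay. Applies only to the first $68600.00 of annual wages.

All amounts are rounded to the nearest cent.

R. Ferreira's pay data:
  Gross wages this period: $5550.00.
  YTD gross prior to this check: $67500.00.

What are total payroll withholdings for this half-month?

Earnings Tax: taxable = $5550.00
  $280.00 + 11.6% × ($5550.00 − $4000.00) = $280.00 + 11.6% × $1550.00 = $459.80
Solidarity Surcharge: cap $68600.00 − YTD $67500.00 = $1100.00 subject; 1% × $1100.00 = $11.00
Total: $459.80 + $11.00 = $470.80

$470.80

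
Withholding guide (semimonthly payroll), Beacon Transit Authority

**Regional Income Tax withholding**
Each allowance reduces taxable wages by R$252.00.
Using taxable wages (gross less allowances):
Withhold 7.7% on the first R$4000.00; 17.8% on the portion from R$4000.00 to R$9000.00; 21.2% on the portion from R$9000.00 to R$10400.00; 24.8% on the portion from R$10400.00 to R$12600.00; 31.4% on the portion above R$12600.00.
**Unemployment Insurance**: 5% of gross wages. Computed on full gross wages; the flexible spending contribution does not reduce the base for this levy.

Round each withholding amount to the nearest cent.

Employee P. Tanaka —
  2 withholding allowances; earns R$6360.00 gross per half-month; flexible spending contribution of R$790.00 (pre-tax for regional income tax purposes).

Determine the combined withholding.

Regional Income Tax: taxable = R$6360.00 − R$790.00 − 2×R$252.00 = R$5066.00
  R$308.00 + 17.8% × (R$5066.00 − R$4000.00) = R$308.00 + 17.8% × R$1066.00 = R$497.75
Unemployment Insurance: 5% × R$6360.00 = R$318.00
Total: R$497.75 + R$318.00 = R$815.75

R$815.75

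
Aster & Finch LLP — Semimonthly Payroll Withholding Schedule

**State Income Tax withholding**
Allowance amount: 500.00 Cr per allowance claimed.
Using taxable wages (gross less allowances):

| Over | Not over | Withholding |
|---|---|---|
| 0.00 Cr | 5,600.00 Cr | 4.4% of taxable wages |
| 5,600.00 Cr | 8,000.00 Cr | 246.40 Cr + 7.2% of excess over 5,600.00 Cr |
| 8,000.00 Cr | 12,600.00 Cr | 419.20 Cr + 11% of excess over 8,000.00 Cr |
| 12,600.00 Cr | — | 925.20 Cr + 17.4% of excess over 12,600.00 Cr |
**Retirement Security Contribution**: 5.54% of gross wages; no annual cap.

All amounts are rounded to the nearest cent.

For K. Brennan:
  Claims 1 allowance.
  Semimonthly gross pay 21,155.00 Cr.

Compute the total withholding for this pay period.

3,498.76 Cr

State Income Tax: taxable = 21,155.00 Cr − 1×500.00 Cr = 20,655.00 Cr
  925.20 Cr + 17.4% × (20,655.00 Cr − 12,600.00 Cr) = 925.20 Cr + 17.4% × 8,055.00 Cr = 2,326.77 Cr
Retirement Security Contribution: 5.54% × 21,155.00 Cr = 1,171.99 Cr
Total: 2,326.77 Cr + 1,171.99 Cr = 3,498.76 Cr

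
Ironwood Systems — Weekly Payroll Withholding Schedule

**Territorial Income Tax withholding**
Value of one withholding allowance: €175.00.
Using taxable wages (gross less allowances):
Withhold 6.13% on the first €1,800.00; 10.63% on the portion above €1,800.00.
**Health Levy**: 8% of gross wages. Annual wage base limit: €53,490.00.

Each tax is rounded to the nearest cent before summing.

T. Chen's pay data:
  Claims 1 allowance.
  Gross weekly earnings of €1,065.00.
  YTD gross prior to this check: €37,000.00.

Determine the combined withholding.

€139.76

Territorial Income Tax: taxable = €1,065.00 − 1×€175.00 = €890.00
  6.13% × €890.00 = €54.56
Health Levy: 8% × €1,065.00 = €85.20
Total: €54.56 + €85.20 = €139.76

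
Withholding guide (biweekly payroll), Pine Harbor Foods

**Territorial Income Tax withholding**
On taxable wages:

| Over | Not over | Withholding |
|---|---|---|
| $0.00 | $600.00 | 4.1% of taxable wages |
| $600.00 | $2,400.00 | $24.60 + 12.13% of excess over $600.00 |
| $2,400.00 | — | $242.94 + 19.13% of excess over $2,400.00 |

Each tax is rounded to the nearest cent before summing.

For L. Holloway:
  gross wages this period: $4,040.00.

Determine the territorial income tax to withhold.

Territorial Income Tax: taxable = $4,040.00
  $242.94 + 19.13% × ($4,040.00 − $2,400.00) = $242.94 + 19.13% × $1,640.00 = $556.67

$556.67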